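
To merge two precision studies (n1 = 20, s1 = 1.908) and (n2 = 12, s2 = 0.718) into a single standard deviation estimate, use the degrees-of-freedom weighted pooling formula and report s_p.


s_p = sqrt(((n1-1)*s1^2 + (n2-1)*s2^2) / (n1+n2-2))
numerator = (20-1)*1.908^2 + (12-1)*0.718^2 = 69.168816 + 5.670764 = 74.83958
denominator = 20 + 12 - 2 = 30
s_p^2 = 74.83958 / 30 = 2.4946527
s_p = sqrt(2.4946527) = 1.5794

1.5794


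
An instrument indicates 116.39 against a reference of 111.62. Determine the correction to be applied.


Correction = standard - reading
= 111.62 - 116.39
= -4.7700

-4.7700


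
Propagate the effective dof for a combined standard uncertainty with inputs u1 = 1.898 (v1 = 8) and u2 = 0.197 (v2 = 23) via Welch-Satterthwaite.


uc = sqrt(u1^2 + u2^2) = sqrt(1.898^2 + 0.197^2) = 1.9081963
v_eff = uc^4 / (u1^4/v1 + u2^4/v2)
= 1.9081963^4 / (1.898^4/8 + 0.197^4/23)
= 13.258433 / 1.6222298
v_eff = 8.1730

8.1730


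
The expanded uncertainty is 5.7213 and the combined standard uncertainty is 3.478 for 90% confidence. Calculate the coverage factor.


k = U / uc
k = 5.7213 / 3.478
k = 1.645

1.645


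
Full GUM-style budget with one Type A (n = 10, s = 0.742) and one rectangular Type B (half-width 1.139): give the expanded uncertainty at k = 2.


u_A = s / sqrt(n) = 0.742 / sqrt(10) = 0.234641
u_B = half_width / sqrt(3) = 1.139 / sqrt(3) = 0.65760196
uc = sqrt(u_A^2 + u_B^2) = sqrt(0.234641^2 + 0.65760196^2) = 0.69820967
U = k * uc = 2 * 0.69820967
U = 1.3964

1.3964


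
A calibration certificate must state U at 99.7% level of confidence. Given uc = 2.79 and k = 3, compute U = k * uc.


U = k * uc
U = 3 * 2.79
U = 8.3700

8.3700


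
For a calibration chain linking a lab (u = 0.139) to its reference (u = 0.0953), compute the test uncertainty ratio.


TUR = u_lab / u_ref
= 0.139 / 0.0953
= 1.4586

1.4586


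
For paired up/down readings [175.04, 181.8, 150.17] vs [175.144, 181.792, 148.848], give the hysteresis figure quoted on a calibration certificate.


|175.04 - 175.144| = 0.1040
|181.8 - 181.792| = 0.0080
|150.17 - 148.848| = 1.3220
hysteresis = max(diffs) = 1.3220

1.3220


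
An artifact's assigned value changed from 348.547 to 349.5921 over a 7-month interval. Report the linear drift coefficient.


rate = (v2 - v1) / months
= (349.5921 - 348.547) / 7
= 1.0451 / 7
= 0.1493

0.1493


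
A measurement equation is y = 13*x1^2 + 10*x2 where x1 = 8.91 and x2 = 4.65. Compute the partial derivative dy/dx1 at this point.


y = 13*x1^2 + 10*x2
dy/dx1 = 2*13*x1
Evaluate at x1 = 8.91: c1 = 26 * 8.91
c1 = 231.6600

231.6600


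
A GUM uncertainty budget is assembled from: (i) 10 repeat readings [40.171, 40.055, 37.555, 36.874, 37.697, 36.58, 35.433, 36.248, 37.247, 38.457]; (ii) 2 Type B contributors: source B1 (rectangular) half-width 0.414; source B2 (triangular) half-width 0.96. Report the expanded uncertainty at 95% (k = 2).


mean = (40.171 + 40.055 + 37.555 + 36.874 + 37.697 + 36.58 + 35.433 + 36.248 + 37.247 + 38.457) / 10 = 37.6317
s = sqrt(sum((x - mean)^2)/(n-1)) = 1.5487909
u_A = s / sqrt(n) = 1.5487909 / sqrt(10) = 0.48977069
u_B1 = 0.414 / sqrt(3) = 0.23902301
u_B2 = 0.96 / sqrt(6) = 0.39191836
uc = sqrt(0.48977069^2 + 0.23902301^2 + 0.39191836^2) = 0.67127292
U = k * uc = 2 * 0.67127292
U = 1.3425

1.3425


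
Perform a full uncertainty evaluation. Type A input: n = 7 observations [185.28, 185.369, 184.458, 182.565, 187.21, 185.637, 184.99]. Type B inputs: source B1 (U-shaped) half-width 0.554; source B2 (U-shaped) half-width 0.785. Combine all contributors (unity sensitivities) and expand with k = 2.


mean = (185.28 + 185.369 + 184.458 + 182.565 + 187.21 + 185.637 + 184.99) / 7 = 185.0727143
s = sqrt(sum((x - mean)^2)/(n-1)) = 1.3958574
u_A = s / sqrt(n) = 1.3958574 / sqrt(7) = 0.52758451
u_B1 = 0.554 / sqrt(2) = 0.39173716
u_B2 = 0.785 / sqrt(2) = 0.55507882
uc = sqrt(0.52758451^2 + 0.39173716^2 + 0.55507882^2) = 0.86018365
U = k * uc = 2 * 0.86018365
U = 1.7204

1.7204


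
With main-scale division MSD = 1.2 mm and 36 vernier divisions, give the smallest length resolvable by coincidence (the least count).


LC = MSD / n_div
= 1.2 / 36
= 0.0333

0.0333


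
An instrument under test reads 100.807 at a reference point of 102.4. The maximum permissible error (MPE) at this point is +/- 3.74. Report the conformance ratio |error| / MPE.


e = indication - reference = 100.807 - 102.4 = -1.5930
|e| = 1.5930
ratio = |e| / MPE = 1.5930 / 3.74
ratio = 0.4259

0.4259


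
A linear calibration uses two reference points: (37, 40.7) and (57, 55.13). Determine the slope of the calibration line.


slope = (y2 - y1) / (x2 - x1)
= (55.13 - 40.7) / (57 - 37)
= 14.4300 / 20
= 0.7215

0.7215


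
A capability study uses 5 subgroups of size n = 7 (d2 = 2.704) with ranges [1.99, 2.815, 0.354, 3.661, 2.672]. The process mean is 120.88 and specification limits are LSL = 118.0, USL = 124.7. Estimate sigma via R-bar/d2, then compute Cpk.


R_bar = (1.99 + 2.815 + 0.354 + 3.661 + 2.672) / 5 = 2.2984
sigma = R_bar / d2 = 2.2984 / 2.704 = 0.85
Cp = (USL - LSL)/(6*sigma) = (124.7 - 118.0)/(6*0.85) = 1.3137
Cpu = (124.7 - 120.88)/(3*0.85) = 1.4980
Cpl = (120.88 - 118.0)/(3*0.85) = 1.1294
Cpk = min(Cpu, Cpl) = 1.1294

1.1294


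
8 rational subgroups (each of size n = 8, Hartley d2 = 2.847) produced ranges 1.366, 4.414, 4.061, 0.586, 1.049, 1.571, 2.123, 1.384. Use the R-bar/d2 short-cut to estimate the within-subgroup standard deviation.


R_bar = (1.366 + 4.414 + 4.061 + 0.586 + 1.049 + 1.571 + 2.123 + 1.384) / 8
R_bar = 16.554 / 8 = 2.06925
sigma_hat = R_bar / d2 = 2.06925 / 2.847 = 0.7268

0.7268


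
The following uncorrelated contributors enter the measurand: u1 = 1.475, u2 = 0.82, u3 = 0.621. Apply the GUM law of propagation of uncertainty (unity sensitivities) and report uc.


uc = sqrt(1.475^2 + 0.82^2 + 0.621^2)
uc = sqrt(3.233666)
uc = 1.7982

1.7982


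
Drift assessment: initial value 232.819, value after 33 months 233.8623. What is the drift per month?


rate = (v2 - v1) / months
= (233.8623 - 232.819) / 33
= 1.0433 / 33
= 0.0316

0.0316


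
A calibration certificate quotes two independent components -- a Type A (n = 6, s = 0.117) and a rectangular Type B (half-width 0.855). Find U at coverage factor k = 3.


u_A = s / sqrt(n) = 0.117 / sqrt(6) = 0.04776505
u_B = half_width / sqrt(3) = 0.855 / sqrt(3) = 0.49363448
uc = sqrt(u_A^2 + u_B^2) = sqrt(0.04776505^2 + 0.49363448^2) = 0.49594002
U = k * uc = 3 * 0.49594002
U = 1.4878

1.4878


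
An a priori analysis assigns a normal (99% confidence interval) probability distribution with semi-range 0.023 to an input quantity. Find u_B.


u_B = half_width / 2.576
u_B = 0.023 / 2.576
u_B = 0.0089

0.0089


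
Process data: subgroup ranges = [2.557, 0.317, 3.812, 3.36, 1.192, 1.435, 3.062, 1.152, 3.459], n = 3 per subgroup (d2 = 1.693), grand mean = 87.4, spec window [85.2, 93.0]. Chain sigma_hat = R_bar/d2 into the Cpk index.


R_bar = (2.557 + 0.317 + 3.812 + 3.36 + 1.192 + 1.435 + 3.062 + 1.152 + 3.459) / 9 = 2.2606667
sigma = R_bar / d2 = 2.2606667 / 1.693 = 1.3353022
Cp = (USL - LSL)/(6*sigma) = (93.0 - 85.2)/(6*1.3353022) = 0.9736
Cpu = (93.0 - 87.4)/(3*1.3353022) = 1.3979
Cpl = (87.4 - 85.2)/(3*1.3353022) = 0.5492
Cpk = min(Cpu, Cpl) = 0.5492

0.5492


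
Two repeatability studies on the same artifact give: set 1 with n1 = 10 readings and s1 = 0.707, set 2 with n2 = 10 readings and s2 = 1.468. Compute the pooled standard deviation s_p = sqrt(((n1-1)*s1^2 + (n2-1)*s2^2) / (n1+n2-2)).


s_p = sqrt(((n1-1)*s1^2 + (n2-1)*s2^2) / (n1+n2-2))
numerator = (10-1)*0.707^2 + (10-1)*1.468^2 = 4.498641 + 19.395216 = 23.893857
denominator = 10 + 10 - 2 = 18
s_p^2 = 23.893857 / 18 = 1.3274365
s_p = sqrt(1.3274365) = 1.1521

1.1521


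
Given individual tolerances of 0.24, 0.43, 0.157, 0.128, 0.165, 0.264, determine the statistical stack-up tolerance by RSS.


RSS = sqrt(0.24^2 + 0.43^2 + 0.157^2 + 0.128^2 + 0.165^2 + 0.264^2)
= sqrt(0.380454)
= 0.6168

0.6168


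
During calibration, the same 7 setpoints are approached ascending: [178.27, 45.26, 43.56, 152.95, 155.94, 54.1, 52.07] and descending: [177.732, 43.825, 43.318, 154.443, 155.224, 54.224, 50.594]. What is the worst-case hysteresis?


|178.27 - 177.732| = 0.5380
|45.26 - 43.825| = 1.4350
|43.56 - 43.318| = 0.2420
|152.95 - 154.443| = 1.4930
|155.94 - 155.224| = 0.7160
|54.1 - 54.224| = 0.1240
|52.07 - 50.594| = 1.4760
hysteresis = max(diffs) = 1.4930

1.4930


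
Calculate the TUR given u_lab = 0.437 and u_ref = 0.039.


TUR = u_lab / u_ref
= 0.437 / 0.039
= 11.2051

11.2051


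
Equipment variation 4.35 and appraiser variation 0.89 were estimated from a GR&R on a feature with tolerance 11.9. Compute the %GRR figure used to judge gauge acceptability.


GRR = sqrt(EV^2 + AV^2) = sqrt(4.35^2 + 0.89^2) = 4.4401126
%GRR = GRR / tol * 100 = 4.4401126 / 11.9 * 100
%GRR = 37.3119

37.3119


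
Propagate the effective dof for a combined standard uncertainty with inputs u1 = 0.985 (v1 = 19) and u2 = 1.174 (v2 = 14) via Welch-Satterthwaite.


uc = sqrt(u1^2 + u2^2) = sqrt(0.985^2 + 1.174^2) = 1.532482
v_eff = uc^4 / (u1^4/v1 + u2^4/v2)
= 1.532482^4 / (0.985^4/19 + 1.174^4/14)
= 5.5154573 / 0.18523294
v_eff = 29.7758

29.7758


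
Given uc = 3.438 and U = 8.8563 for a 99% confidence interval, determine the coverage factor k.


k = U / uc
k = 8.8563 / 3.438
k = 2.576

2.576


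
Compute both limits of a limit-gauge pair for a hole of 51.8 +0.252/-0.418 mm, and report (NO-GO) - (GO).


GO = nominal - lower_tol (smallest hole = maximum material condition)
GO = 51.8 - 0.418 = 51.382
NO-GO = nominal + upper_tol (largest hole = least material condition)
NO-GO = 51.8 + 0.252 = 52.052
spread = NO-GO - GO = 52.052 - 51.382 = 0.6700

0.6700


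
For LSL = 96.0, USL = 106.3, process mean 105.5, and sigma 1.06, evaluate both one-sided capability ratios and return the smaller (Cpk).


Cpu = (USL - mean) / (3*sigma) = (106.3 - 105.5) / (3*1.06) = 0.2516
Cpl = (mean - LSL) / (3*sigma) = (105.5 - 96.0) / (3*1.06) = 2.9874
Cpk = min(Cpu, Cpl) = 0.2516

0.2516


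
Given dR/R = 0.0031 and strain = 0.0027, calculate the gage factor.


GF = (dR/R) / epsilon
= 0.0031 / 0.0027
= 1.1481

1.1481


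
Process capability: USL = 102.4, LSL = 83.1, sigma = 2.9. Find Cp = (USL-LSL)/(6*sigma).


Cp = (USL - LSL) / (6 * sigma)
= (102.4 - 83.1) / (6 * 2.9)
= 19.3000 / 17.4000
= 1.1092

1.1092


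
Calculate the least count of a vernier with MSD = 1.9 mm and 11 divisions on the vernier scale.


LC = MSD / n_div
= 1.9 / 11
= 0.1727

0.1727


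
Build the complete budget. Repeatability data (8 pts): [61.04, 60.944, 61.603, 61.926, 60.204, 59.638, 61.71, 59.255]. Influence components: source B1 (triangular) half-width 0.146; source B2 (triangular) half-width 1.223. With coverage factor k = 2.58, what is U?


mean = (61.04 + 60.944 + 61.603 + 61.926 + 60.204 + 59.638 + 61.71 + 59.255) / 8 = 60.79
s = sqrt(sum((x - mean)^2)/(n-1)) = 0.99360857
u_A = s / sqrt(n) = 0.99360857 / sqrt(8) = 0.35129368
u_B1 = 0.146 / sqrt(6) = 0.05960425
u_B2 = 1.223 / sqrt(6) = 0.49928766
uc = sqrt(0.35129368^2 + 0.05960425^2 + 0.49928766^2) = 0.61339065
U = k * uc = 2.58 * 0.61339065
U = 1.5825

1.5825


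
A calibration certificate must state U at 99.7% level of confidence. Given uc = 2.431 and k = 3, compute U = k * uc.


U = k * uc
U = 3 * 2.431
U = 7.2930

7.2930


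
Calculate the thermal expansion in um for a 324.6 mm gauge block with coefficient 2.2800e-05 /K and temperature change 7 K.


dL = L * alpha * dT
= 324.6 * 2.2800e-05 * 7
= 0.0518062 mm
dL_um = 0.0518062 * 1000 = 51.8062 um

51.8062


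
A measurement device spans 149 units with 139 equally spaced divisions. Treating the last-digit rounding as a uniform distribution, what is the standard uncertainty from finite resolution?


resolution = range / divisions
resolution = 149 / 139 = 1.0719424
u_res = resolution / (2*sqrt(3))
u_res = 1.0719424 / 3.4641016
u_res = 0.3094

0.3094


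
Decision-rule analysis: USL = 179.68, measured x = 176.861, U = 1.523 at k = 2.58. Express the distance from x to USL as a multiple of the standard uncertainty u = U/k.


u = U / k = 1.523 / 2.58 = 0.59031008
margin = |USL - x| = |179.68 - 176.861| = 2.819
z = margin / u = 2.819 / 0.59031008
z = 4.7755

4.7755


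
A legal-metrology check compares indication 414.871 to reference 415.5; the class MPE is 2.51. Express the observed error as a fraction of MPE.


e = indication - reference = 414.871 - 415.5 = -0.6290
|e| = 0.6290
ratio = |e| / MPE = 0.6290 / 2.51
ratio = 0.2506

0.2506


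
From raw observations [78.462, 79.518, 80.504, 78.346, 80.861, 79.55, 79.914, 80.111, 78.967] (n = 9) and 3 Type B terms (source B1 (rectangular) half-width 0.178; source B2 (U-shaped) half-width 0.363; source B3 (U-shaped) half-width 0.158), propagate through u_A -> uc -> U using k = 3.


mean = (78.462 + 79.518 + 80.504 + 78.346 + 80.861 + 79.55 + 79.914 + 80.111 + 78.967) / 9 = 79.58144444
s = sqrt(sum((x - mean)^2)/(n-1)) = 0.86901008
u_A = s / sqrt(n) = 0.86901008 / sqrt(9) = 0.28967003
u_B1 = 0.178 / sqrt(3) = 0.10276835
u_B2 = 0.363 / sqrt(2) = 0.25667976
u_B3 = 0.158 / sqrt(2) = 0.11172287
uc = sqrt(0.28967003^2 + 0.10276835^2 + 0.25667976^2 + 0.11172287^2) = 0.41573617
U = k * uc = 3 * 0.41573617
U = 1.2472

1.2472


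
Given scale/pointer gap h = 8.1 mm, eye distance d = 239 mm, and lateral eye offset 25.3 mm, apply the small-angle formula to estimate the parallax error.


error = h * offset / d
= 8.1 * 25.3 / 239
= 0.8574

0.8574


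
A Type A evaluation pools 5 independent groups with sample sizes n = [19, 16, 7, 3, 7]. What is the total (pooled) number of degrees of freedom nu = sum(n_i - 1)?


nu = sum_i (n_i - 1)
nu = ((19 - 1) + (16 - 1) + (7 - 1) + (3 - 1) + (7 - 1))
nu = 18 + 15 + 6 + 2 + 6
nu = 47

47


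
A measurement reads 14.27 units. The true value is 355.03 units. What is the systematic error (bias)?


Systematic error = measured - true
= 14.27 - 355.03
= -340.7600

-340.7600


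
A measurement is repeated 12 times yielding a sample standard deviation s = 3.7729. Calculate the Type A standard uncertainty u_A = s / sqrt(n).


u_A = s / sqrt(n)
u_A = 3.7729 / sqrt(12)
u_A = 3.7729 / 3.4641016
u_A = 1.0891

1.0891


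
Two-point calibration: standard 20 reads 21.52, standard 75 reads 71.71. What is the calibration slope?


slope = (y2 - y1) / (x2 - x1)
= (71.71 - 21.52) / (75 - 20)
= 50.1900 / 55
= 0.9125

0.9125


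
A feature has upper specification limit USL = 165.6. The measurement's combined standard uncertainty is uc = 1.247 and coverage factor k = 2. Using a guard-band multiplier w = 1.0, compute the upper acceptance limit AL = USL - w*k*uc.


U = k * uc = 2 * 1.247 = 2.494
guard band g = w * U = 1.0 * 2.494 = 2.494
AL = USL - g = 165.6 - 2.494
AL = 163.1060

163.1060


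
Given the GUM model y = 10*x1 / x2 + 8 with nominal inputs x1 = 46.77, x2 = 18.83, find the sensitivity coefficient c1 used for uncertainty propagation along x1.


y = 10*x1 / x2 + 8
dy/dx1 = 10/x2
Evaluate at x2 = 18.83: c1 = 10 / 18.83
c1 = 0.5311

0.5311


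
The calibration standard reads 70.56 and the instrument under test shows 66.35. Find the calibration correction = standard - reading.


Correction = standard - reading
= 70.56 - 66.35
= 4.2100

4.2100


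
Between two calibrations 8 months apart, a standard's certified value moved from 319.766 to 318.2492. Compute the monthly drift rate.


rate = (v2 - v1) / months
= (318.2492 - 319.766) / 8
= -1.5168 / 8
= -0.1896

-0.1896


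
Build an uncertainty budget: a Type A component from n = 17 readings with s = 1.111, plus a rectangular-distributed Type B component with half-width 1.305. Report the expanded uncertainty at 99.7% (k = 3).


u_A = s / sqrt(n) = 1.111 / sqrt(17) = 0.26945708
u_B = half_width / sqrt(3) = 1.305 / sqrt(3) = 0.7534421
uc = sqrt(u_A^2 + u_B^2) = sqrt(0.26945708^2 + 0.7534421^2) = 0.8001763
U = k * uc = 3 * 0.8001763
U = 2.4005

2.4005


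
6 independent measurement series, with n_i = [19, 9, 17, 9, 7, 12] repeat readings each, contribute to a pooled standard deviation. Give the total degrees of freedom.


nu = sum_i (n_i - 1)
nu = ((19 - 1) + (9 - 1) + (17 - 1) + (9 - 1) + (7 - 1) + (12 - 1))
nu = 18 + 8 + 16 + 8 + 6 + 11
nu = 67

67


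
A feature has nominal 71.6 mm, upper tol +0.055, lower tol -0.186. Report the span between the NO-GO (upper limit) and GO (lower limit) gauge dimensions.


GO = nominal - lower_tol (smallest hole = maximum material condition)
GO = 71.6 - 0.186 = 71.414
NO-GO = nominal + upper_tol (largest hole = least material condition)
NO-GO = 71.6 + 0.055 = 71.655
spread = NO-GO - GO = 71.655 - 71.414 = 0.2410

0.2410


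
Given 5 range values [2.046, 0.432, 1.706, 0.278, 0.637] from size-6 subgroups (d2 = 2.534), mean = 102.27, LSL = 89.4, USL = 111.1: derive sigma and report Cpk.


R_bar = (2.046 + 0.432 + 1.706 + 0.278 + 0.637) / 5 = 1.0198
sigma = R_bar / d2 = 1.0198 / 2.534 = 0.40244672
Cp = (USL - LSL)/(6*sigma) = (111.1 - 89.4)/(6*0.40244672) = 8.9867
Cpu = (111.1 - 102.27)/(3*0.40244672) = 7.3136
Cpl = (102.27 - 89.4)/(3*0.40244672) = 10.6598
Cpk = min(Cpu, Cpl) = 7.3136

7.3136


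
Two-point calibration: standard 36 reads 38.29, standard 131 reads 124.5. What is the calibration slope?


slope = (y2 - y1) / (x2 - x1)
= (124.5 - 38.29) / (131 - 36)
= 86.2100 / 95
= 0.9075

0.9075


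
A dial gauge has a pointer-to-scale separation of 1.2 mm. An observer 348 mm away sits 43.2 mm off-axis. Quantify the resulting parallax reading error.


error = h * offset / d
= 1.2 * 43.2 / 348
= 0.1490

0.1490


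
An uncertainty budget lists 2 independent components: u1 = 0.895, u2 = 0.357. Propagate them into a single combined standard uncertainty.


uc = sqrt(0.895^2 + 0.357^2)
uc = sqrt(0.928474)
uc = 0.9636

0.9636


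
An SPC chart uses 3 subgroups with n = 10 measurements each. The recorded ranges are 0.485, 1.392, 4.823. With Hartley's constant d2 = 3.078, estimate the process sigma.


R_bar = (0.485 + 1.392 + 4.823) / 3
R_bar = 6.7 / 3 = 2.2333333
sigma_hat = R_bar / d2 = 2.2333333 / 3.078 = 0.7256

0.7256


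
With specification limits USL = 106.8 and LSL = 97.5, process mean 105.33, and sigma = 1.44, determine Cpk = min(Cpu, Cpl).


Cpu = (USL - mean) / (3*sigma) = (106.8 - 105.33) / (3*1.44) = 0.3403
Cpl = (mean - LSL) / (3*sigma) = (105.33 - 97.5) / (3*1.44) = 1.8125
Cpk = min(Cpu, Cpl) = 0.3403

0.3403


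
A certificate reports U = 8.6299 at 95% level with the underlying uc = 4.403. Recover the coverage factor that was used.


k = U / uc
k = 8.6299 / 4.403
k = 1.96

1.96


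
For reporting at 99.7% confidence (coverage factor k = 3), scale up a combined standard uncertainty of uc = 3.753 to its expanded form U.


U = k * uc
U = 3 * 3.753
U = 11.2590

11.2590


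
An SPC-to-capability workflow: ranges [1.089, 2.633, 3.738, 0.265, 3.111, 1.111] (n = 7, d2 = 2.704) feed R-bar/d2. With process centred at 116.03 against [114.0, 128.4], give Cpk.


R_bar = (1.089 + 2.633 + 3.738 + 0.265 + 3.111 + 1.111) / 6 = 1.9911667
sigma = R_bar / d2 = 1.9911667 / 2.704 = 0.73637822
Cp = (USL - LSL)/(6*sigma) = (128.4 - 114.0)/(6*0.73637822) = 3.2592
Cpu = (128.4 - 116.03)/(3*0.73637822) = 5.5995
Cpl = (116.03 - 114.0)/(3*0.73637822) = 0.9189
Cpk = min(Cpu, Cpl) = 0.9189

0.9189


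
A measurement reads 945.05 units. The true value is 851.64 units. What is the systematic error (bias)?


Systematic error = measured - true
= 945.05 - 851.64
= 93.4100

93.4100


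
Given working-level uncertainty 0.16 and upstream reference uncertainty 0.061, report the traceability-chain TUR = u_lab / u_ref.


TUR = u_lab / u_ref
= 0.16 / 0.061
= 2.6230

2.6230


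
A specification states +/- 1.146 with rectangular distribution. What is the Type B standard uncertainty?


u_B = half_width / sqrt(3)
u_B = 1.146 / 1.7320508
u_B = 0.6616

0.6616


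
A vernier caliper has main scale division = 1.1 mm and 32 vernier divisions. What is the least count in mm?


LC = MSD / n_div
= 1.1 / 32
= 0.0344

0.0344


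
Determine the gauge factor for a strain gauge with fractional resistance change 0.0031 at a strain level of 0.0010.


GF = (dR/R) / epsilon
= 0.0031 / 0.0010
= 3.1000

3.1000


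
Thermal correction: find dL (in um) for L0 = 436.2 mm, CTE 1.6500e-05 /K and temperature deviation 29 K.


dL = L * alpha * dT
= 436.2 * 1.6500e-05 * 29
= 0.2087217 mm
dL_um = 0.2087217 * 1000 = 208.7217 um

208.7217


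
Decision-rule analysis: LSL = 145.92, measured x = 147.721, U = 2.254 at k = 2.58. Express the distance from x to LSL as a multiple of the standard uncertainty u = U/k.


u = U / k = 2.254 / 2.58 = 0.87364341
margin = |LSL - x| = |145.92 - 147.721| = 1.801
z = margin / u = 1.801 / 0.87364341
z = 2.0615

2.0615


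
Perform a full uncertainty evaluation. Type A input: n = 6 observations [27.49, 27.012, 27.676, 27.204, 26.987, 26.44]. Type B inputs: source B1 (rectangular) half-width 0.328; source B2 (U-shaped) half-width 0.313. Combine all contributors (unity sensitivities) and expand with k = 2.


mean = (27.49 + 27.012 + 27.676 + 27.204 + 26.987 + 26.44) / 6 = 27.13483333
s = sqrt(sum((x - mean)^2)/(n-1)) = 0.43440185
u_A = s / sqrt(n) = 0.43440185 / sqrt(6) = 0.17734381
u_B1 = 0.328 / sqrt(3) = 0.18937089
u_B2 = 0.313 / sqrt(2) = 0.22132442
uc = sqrt(0.17734381^2 + 0.18937089^2 + 0.22132442^2) = 0.34102296
U = k * uc = 2 * 0.34102296
U = 0.6820

0.6820


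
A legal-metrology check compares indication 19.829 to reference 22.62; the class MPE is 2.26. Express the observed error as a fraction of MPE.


e = indication - reference = 19.829 - 22.62 = -2.7910
|e| = 2.7910
ratio = |e| / MPE = 2.7910 / 2.26
ratio = 1.2350

1.2350


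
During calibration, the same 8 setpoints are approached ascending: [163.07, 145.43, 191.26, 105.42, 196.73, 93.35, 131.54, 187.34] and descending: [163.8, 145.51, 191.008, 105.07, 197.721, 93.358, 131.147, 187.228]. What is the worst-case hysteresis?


|163.07 - 163.8| = 0.7300
|145.43 - 145.51| = 0.0800
|191.26 - 191.008| = 0.2520
|105.42 - 105.07| = 0.3500
|196.73 - 197.721| = 0.9910
|93.35 - 93.358| = 0.0080
|131.54 - 131.147| = 0.3930
|187.34 - 187.228| = 0.1120
hysteresis = max(diffs) = 0.9910

0.9910


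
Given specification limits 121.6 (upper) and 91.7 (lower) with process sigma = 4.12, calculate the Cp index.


Cp = (USL - LSL) / (6 * sigma)
= (121.6 - 91.7) / (6 * 4.12)
= 29.9000 / 24.7200
= 1.2095

1.2095


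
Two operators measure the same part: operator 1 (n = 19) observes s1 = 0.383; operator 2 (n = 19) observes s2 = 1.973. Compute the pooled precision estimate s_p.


s_p = sqrt(((n1-1)*s1^2 + (n2-1)*s2^2) / (n1+n2-2))
numerator = (19-1)*0.383^2 + (19-1)*1.973^2 = 2.640402 + 70.069122 = 72.709524
denominator = 19 + 19 - 2 = 36
s_p^2 = 72.709524 / 36 = 2.019709
s_p = sqrt(2.019709) = 1.4212

1.4212


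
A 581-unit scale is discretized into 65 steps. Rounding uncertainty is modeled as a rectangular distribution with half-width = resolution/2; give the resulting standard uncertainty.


resolution = range / divisions
resolution = 581 / 65 = 8.9384615
u_res = resolution / (2*sqrt(3))
u_res = 8.9384615 / 3.4641016
u_res = 2.5803

2.5803


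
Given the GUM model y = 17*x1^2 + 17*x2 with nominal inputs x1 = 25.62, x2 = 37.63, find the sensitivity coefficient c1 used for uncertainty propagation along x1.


y = 17*x1^2 + 17*x2
dy/dx1 = 2*17*x1
Evaluate at x1 = 25.62: c1 = 34 * 25.62
c1 = 871.0800

871.0800


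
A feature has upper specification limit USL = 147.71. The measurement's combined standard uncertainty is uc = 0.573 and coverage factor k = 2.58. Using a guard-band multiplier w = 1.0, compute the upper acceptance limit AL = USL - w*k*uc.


U = k * uc = 2.58 * 0.573 = 1.47834
guard band g = w * U = 1.0 * 1.47834 = 1.47834
AL = USL - g = 147.71 - 1.47834
AL = 146.2317

146.2317


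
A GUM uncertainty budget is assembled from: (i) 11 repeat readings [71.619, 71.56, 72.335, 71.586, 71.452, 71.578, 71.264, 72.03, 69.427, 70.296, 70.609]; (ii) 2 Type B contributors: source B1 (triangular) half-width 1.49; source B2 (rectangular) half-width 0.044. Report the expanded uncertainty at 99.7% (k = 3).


mean = (71.619 + 71.56 + 72.335 + 71.586 + 71.452 + 71.578 + 71.264 + 72.03 + 69.427 + 70.296 + 70.609) / 11 = 71.25054545
s = sqrt(sum((x - mean)^2)/(n-1)) = 0.83208706
u_A = s / sqrt(n) = 0.83208706 / sqrt(11) = 0.25088369
u_B1 = 1.49 / sqrt(6) = 0.60828995
u_B2 = 0.044 / sqrt(3) = 0.025403412
uc = sqrt(0.25088369^2 + 0.60828995^2 + 0.025403412^2) = 0.65848662
U = k * uc = 3 * 0.65848662
U = 1.9755

1.9755


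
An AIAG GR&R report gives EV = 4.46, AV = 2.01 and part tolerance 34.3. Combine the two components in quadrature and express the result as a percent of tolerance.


GRR = sqrt(EV^2 + AV^2) = sqrt(4.46^2 + 2.01^2) = 4.8920037
%GRR = GRR / tol * 100 = 4.8920037 / 34.3 * 100
%GRR = 14.2624

14.2624


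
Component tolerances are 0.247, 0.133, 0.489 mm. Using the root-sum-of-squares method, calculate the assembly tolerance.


RSS = sqrt(0.247^2 + 0.133^2 + 0.489^2)
= sqrt(0.317819)
= 0.5638

0.5638


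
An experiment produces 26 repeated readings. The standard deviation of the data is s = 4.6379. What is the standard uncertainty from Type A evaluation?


u_A = s / sqrt(n)
u_A = 4.6379 / sqrt(26)
u_A = 4.6379 / 5.0990195
u_A = 0.9096

0.9096


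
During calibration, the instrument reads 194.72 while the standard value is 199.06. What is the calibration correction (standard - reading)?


Correction = standard - reading
= 199.06 - 194.72
= 4.3400

4.3400


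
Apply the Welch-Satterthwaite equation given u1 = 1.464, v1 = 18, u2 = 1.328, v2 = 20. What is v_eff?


uc = sqrt(u1^2 + u2^2) = sqrt(1.464^2 + 1.328^2) = 1.9765829
v_eff = uc^4 / (u1^4/v1 + u2^4/v2)
= 1.9765829^4 / (1.464^4/18 + 1.328^4/20)
= 15.263711 / 0.41071797
v_eff = 37.1635

37.1635


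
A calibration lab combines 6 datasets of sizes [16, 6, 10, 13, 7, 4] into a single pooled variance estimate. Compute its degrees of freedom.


nu = sum_i (n_i - 1)
nu = ((16 - 1) + (6 - 1) + (10 - 1) + (13 - 1) + (7 - 1) + (4 - 1))
nu = 15 + 5 + 9 + 12 + 6 + 3
nu = 50

50


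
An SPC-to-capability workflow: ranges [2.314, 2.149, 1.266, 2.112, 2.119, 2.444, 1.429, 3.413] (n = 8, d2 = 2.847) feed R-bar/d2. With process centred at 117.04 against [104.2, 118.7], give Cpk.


R_bar = (2.314 + 2.149 + 1.266 + 2.112 + 2.119 + 2.444 + 1.429 + 3.413) / 8 = 2.15575
sigma = R_bar / d2 = 2.15575 / 2.847 = 0.75720056
Cp = (USL - LSL)/(6*sigma) = (118.7 - 104.2)/(6*0.75720056) = 3.1916
Cpu = (118.7 - 117.04)/(3*0.75720056) = 0.7308
Cpl = (117.04 - 104.2)/(3*0.75720056) = 5.6524
Cpk = min(Cpu, Cpl) = 0.7308

0.7308


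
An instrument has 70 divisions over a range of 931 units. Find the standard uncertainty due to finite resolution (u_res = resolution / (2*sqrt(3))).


resolution = range / divisions
resolution = 931 / 70 = 13.3
u_res = resolution / (2*sqrt(3))
u_res = 13.3 / 3.4641016
u_res = 3.8394

3.8394


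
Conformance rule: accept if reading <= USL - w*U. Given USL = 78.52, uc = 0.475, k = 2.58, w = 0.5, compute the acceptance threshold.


U = k * uc = 2.58 * 0.475 = 1.2255
guard band g = w * U = 0.5 * 1.2255 = 0.61275
AL = USL - g = 78.52 - 0.61275
AL = 77.9072

77.9072


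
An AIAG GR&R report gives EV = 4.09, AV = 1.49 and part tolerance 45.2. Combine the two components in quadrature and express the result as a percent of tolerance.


GRR = sqrt(EV^2 + AV^2) = sqrt(4.09^2 + 1.49^2) = 4.352953
%GRR = GRR / tol * 100 = 4.352953 / 45.2 * 100
%GRR = 9.6304

9.6304


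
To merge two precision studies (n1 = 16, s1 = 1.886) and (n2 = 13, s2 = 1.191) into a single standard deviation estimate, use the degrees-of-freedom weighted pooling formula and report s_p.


s_p = sqrt(((n1-1)*s1^2 + (n2-1)*s2^2) / (n1+n2-2))
numerator = (16-1)*1.886^2 + (13-1)*1.191^2 = 53.35494 + 17.021772 = 70.376712
denominator = 16 + 13 - 2 = 27
s_p^2 = 70.376712 / 27 = 2.6065449
s_p = sqrt(2.6065449) = 1.6145

1.6145


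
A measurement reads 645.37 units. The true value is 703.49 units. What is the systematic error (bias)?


Systematic error = measured - true
= 645.37 - 703.49
= -58.1200

-58.1200


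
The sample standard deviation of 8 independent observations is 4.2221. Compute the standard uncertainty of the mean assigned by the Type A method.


u_A = s / sqrt(n)
u_A = 4.2221 / sqrt(8)
u_A = 4.2221 / 2.8284271
u_A = 1.4927

1.4927


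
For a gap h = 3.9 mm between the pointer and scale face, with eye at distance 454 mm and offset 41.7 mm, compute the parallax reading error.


error = h * offset / d
= 3.9 * 41.7 / 454
= 0.3582

0.3582


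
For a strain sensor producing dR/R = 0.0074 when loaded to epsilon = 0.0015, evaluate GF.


GF = (dR/R) / epsilon
= 0.0074 / 0.0015
= 4.9333

4.9333


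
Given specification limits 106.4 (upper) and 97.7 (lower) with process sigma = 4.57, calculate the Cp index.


Cp = (USL - LSL) / (6 * sigma)
= (106.4 - 97.7) / (6 * 4.57)
= 8.7000 / 27.4200
= 0.3173

0.3173


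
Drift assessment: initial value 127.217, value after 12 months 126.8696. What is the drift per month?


rate = (v2 - v1) / months
= (126.8696 - 127.217) / 12
= -0.3474 / 12
= -0.0289

-0.0289


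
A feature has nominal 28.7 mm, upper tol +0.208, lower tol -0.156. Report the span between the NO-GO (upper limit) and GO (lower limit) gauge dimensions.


GO = nominal - lower_tol (smallest hole = maximum material condition)
GO = 28.7 - 0.156 = 28.544
NO-GO = nominal + upper_tol (largest hole = least material condition)
NO-GO = 28.7 + 0.208 = 28.908
spread = NO-GO - GO = 28.908 - 28.544 = 0.3640

0.3640


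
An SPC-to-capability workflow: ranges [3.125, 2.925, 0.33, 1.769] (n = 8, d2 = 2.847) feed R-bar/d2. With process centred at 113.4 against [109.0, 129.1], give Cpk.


R_bar = (3.125 + 2.925 + 0.33 + 1.769) / 4 = 2.03725
sigma = R_bar / d2 = 2.03725 / 2.847 = 0.7155778
Cp = (USL - LSL)/(6*sigma) = (129.1 - 109.0)/(6*0.7155778) = 4.6815
Cpu = (129.1 - 113.4)/(3*0.7155778) = 7.3134
Cpl = (113.4 - 109.0)/(3*0.7155778) = 2.0496
Cpk = min(Cpu, Cpl) = 2.0496

2.0496


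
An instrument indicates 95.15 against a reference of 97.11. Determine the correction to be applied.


Correction = standard - reading
= 97.11 - 95.15
= 1.9600

1.9600


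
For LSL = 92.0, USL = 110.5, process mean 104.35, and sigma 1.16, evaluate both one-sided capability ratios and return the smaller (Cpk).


Cpu = (USL - mean) / (3*sigma) = (110.5 - 104.35) / (3*1.16) = 1.7672
Cpl = (mean - LSL) / (3*sigma) = (104.35 - 92.0) / (3*1.16) = 3.5489
Cpk = min(Cpu, Cpl) = 1.7672

1.7672


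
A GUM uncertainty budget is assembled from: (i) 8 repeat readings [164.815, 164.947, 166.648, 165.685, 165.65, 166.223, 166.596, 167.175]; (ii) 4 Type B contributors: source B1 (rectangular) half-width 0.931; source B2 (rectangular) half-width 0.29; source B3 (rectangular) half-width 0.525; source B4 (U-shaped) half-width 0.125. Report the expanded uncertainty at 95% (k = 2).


mean = (164.815 + 164.947 + 166.648 + 165.685 + 165.65 + 166.223 + 166.596 + 167.175) / 8 = 165.967375
s = sqrt(sum((x - mean)^2)/(n-1)) = 0.83936352
u_A = s / sqrt(n) = 0.83936352 / sqrt(8) = 0.29675982
u_B1 = 0.931 / sqrt(3) = 0.5375131
u_B2 = 0.29 / sqrt(3) = 0.16743158
u_B3 = 0.525 / sqrt(3) = 0.30310889
u_B4 = 0.125 / sqrt(2) = 0.088388348
uc = sqrt(0.29675982^2 + 0.5375131^2 + 0.16743158^2 + 0.30310889^2 + 0.088388348^2) = 0.71042773
U = k * uc = 2 * 0.71042773
U = 1.4209

1.4209


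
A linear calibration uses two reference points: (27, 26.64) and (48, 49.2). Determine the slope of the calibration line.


slope = (y2 - y1) / (x2 - x1)
= (49.2 - 26.64) / (48 - 27)
= 22.5600 / 21
= 1.0743

1.0743


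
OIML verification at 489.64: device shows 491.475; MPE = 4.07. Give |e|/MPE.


e = indication - reference = 491.475 - 489.64 = 1.8350
|e| = 1.8350
ratio = |e| / MPE = 1.8350 / 4.07
ratio = 0.4509

0.4509


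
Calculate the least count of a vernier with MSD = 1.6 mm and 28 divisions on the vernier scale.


LC = MSD / n_div
= 1.6 / 28
= 0.0571

0.0571


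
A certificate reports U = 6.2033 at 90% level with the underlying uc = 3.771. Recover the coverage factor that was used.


k = U / uc
k = 6.2033 / 3.771
k = 1.645

1.645


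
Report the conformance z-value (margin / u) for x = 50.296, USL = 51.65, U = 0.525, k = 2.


u = U / k = 0.525 / 2 = 0.2625
margin = |USL - x| = |51.65 - 50.296| = 1.354
z = margin / u = 1.354 / 0.2625
z = 5.1581

5.1581


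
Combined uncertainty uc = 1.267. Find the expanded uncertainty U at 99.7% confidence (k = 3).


U = k * uc
U = 3 * 1.267
U = 3.8010

3.8010


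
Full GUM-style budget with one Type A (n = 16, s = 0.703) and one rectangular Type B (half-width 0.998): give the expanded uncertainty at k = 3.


u_A = s / sqrt(n) = 0.703 / sqrt(16) = 0.17575
u_B = half_width / sqrt(3) = 0.998 / sqrt(3) = 0.57619557
uc = sqrt(u_A^2 + u_B^2) = sqrt(0.17575^2 + 0.57619557^2) = 0.60240302
U = k * uc = 3 * 0.60240302
U = 1.8072

1.8072


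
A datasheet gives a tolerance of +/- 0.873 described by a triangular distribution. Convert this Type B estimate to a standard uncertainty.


u_B = half_width / sqrt(6)
u_B = 0.873 / 2.4494897
u_B = 0.3564

0.3564


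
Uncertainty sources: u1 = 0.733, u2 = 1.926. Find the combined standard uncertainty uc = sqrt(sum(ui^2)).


uc = sqrt(0.733^2 + 1.926^2)
uc = sqrt(4.246765)
uc = 2.0608

2.0608


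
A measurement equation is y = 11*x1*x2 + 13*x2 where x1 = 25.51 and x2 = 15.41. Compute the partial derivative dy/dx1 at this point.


y = 11*x1*x2 + 13*x2
dy/dx1 = 11*x2
Evaluate at x2 = 15.41: c1 = 11 * 15.41
c1 = 169.5100

169.5100


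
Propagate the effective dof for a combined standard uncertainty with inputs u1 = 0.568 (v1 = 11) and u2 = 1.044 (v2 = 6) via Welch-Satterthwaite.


uc = sqrt(u1^2 + u2^2) = sqrt(0.568^2 + 1.044^2) = 1.1885117
v_eff = uc^4 / (u1^4/v1 + u2^4/v2)
= 1.1885117^4 / (0.568^4/11 + 1.044^4/6)
= 1.9953259 / 0.2074558
v_eff = 9.6181

9.6181


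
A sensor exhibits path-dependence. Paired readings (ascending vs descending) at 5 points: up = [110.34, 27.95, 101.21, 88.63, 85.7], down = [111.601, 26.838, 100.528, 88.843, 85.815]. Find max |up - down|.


|110.34 - 111.601| = 1.2610
|27.95 - 26.838| = 1.1120
|101.21 - 100.528| = 0.6820
|88.63 - 88.843| = 0.2130
|85.7 - 85.815| = 0.1150
hysteresis = max(diffs) = 1.2610

1.2610


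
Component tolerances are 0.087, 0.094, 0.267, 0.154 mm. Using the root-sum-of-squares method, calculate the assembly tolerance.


RSS = sqrt(0.087^2 + 0.094^2 + 0.267^2 + 0.154^2)
= sqrt(0.11141)
= 0.3338

0.3338


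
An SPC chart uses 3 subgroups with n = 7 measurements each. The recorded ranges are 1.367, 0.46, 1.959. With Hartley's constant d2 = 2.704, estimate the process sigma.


R_bar = (1.367 + 0.46 + 1.959) / 3
R_bar = 3.786 / 3 = 1.262
sigma_hat = R_bar / d2 = 1.262 / 2.704 = 0.4667

0.4667


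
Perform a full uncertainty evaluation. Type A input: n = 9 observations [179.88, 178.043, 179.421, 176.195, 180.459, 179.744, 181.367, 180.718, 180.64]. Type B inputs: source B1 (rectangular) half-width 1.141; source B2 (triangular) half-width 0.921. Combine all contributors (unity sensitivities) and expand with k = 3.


mean = (179.88 + 178.043 + 179.421 + 176.195 + 180.459 + 179.744 + 181.367 + 180.718 + 180.64) / 9 = 179.6074444
s = sqrt(sum((x - mean)^2)/(n-1)) = 1.5945472
u_A = s / sqrt(n) = 1.5945472 / sqrt(9) = 0.53151573
u_B1 = 1.141 / sqrt(3) = 0.65875666
u_B2 = 0.921 / sqrt(6) = 0.37599668
uc = sqrt(0.53151573^2 + 0.65875666^2 + 0.37599668^2) = 0.92619804
U = k * uc = 3 * 0.92619804
U = 2.7786

2.7786


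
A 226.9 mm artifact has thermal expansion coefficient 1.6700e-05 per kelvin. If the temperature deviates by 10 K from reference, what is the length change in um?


dL = L * alpha * dT
= 226.9 * 1.6700e-05 * 10
= 0.0378923 mm
dL_um = 0.0378923 * 1000 = 37.8923 um

37.8923


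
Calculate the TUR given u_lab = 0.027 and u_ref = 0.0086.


TUR = u_lab / u_ref
= 0.027 / 0.0086
= 3.1395

3.1395


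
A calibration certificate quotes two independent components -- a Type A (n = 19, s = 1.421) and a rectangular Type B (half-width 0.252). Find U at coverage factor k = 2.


u_A = s / sqrt(n) = 1.421 / sqrt(19) = 0.32599976
u_B = half_width / sqrt(3) = 0.252 / sqrt(3) = 0.14549227
uc = sqrt(u_A^2 + u_B^2) = sqrt(0.32599976^2 + 0.14549227^2) = 0.35699278
U = k * uc = 2 * 0.35699278
U = 0.7140

0.7140


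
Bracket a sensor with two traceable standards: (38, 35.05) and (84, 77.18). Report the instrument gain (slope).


slope = (y2 - y1) / (x2 - x1)
= (77.18 - 35.05) / (84 - 38)
= 42.1300 / 46
= 0.9159

0.9159


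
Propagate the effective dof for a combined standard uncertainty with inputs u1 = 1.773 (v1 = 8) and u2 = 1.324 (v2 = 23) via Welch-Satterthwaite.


uc = sqrt(u1^2 + u2^2) = sqrt(1.773^2 + 1.324^2) = 2.2128048
v_eff = uc^4 / (u1^4/v1 + u2^4/v2)
= 2.2128048^4 / (1.773^4/8 + 1.324^4/23)
= 23.975762 / 1.3688273
v_eff = 17.5155

17.5155


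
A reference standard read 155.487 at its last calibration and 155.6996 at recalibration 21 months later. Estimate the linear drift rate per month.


rate = (v2 - v1) / months
= (155.6996 - 155.487) / 21
= 0.2126 / 21
= 0.0101

0.0101


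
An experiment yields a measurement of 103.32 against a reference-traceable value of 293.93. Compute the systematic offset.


Systematic error = measured - true
= 103.32 - 293.93
= -190.6100

-190.6100


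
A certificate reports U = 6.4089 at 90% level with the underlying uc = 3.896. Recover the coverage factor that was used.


k = U / uc
k = 6.4089 / 3.896
k = 1.645

1.645


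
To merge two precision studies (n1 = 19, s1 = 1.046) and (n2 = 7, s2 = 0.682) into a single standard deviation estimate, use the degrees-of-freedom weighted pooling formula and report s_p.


s_p = sqrt(((n1-1)*s1^2 + (n2-1)*s2^2) / (n1+n2-2))
numerator = (19-1)*1.046^2 + (7-1)*0.682^2 = 19.694088 + 2.790744 = 22.484832
denominator = 19 + 7 - 2 = 24
s_p^2 = 22.484832 / 24 = 0.936868
s_p = sqrt(0.936868) = 0.9679

0.9679


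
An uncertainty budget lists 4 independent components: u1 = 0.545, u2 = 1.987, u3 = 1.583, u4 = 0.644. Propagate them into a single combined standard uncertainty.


uc = sqrt(0.545^2 + 1.987^2 + 1.583^2 + 0.644^2)
uc = sqrt(7.165819)
uc = 2.6769

2.6769


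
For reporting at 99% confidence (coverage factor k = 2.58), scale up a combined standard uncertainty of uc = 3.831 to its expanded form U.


U = k * uc
U = 2.58 * 3.831
U = 9.8840

9.8840


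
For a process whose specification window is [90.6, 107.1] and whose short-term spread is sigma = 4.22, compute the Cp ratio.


Cp = (USL - LSL) / (6 * sigma)
= (107.1 - 90.6) / (6 * 4.22)
= 16.5000 / 25.3200
= 0.6517

0.6517


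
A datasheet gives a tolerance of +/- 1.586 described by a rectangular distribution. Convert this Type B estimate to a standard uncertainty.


u_B = half_width / sqrt(3)
u_B = 1.586 / 1.7320508
u_B = 0.9157

0.9157


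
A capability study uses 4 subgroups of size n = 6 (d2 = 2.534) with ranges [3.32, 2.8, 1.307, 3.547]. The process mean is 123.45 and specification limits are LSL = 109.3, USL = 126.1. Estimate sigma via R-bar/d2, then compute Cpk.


R_bar = (3.32 + 2.8 + 1.307 + 3.547) / 4 = 2.7435
sigma = R_bar / d2 = 2.7435 / 2.534 = 1.0826756
Cp = (USL - LSL)/(6*sigma) = (126.1 - 109.3)/(6*1.0826756) = 2.5862
Cpu = (126.1 - 123.45)/(3*1.0826756) = 0.8159
Cpl = (123.45 - 109.3)/(3*1.0826756) = 4.3565
Cpk = min(Cpu, Cpl) = 0.8159

0.8159


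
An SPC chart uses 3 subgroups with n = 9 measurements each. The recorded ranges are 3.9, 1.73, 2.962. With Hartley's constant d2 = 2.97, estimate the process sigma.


R_bar = (3.9 + 1.73 + 2.962) / 3
R_bar = 8.592 / 3 = 2.864
sigma_hat = R_bar / d2 = 2.864 / 2.97 = 0.9643

0.9643
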